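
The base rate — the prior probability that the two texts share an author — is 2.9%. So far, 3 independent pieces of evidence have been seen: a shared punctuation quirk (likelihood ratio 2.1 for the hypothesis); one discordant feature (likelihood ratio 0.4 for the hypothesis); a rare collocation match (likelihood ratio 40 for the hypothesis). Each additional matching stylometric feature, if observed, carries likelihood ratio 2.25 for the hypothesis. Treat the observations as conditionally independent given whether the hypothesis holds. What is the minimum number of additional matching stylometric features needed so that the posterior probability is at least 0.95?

Prior odds = 0.029/0.971 = 29/971.
Combined Bayes factor of the evidence already in hand = 2.1 × 0.4 × 40 = 33.6.
Odds after that evidence = (29/971) × 33.6 = 4872/4855.
Target odds = 0.95/0.05 = 19.
Need 2.25ⁿ ≥ 19 ÷ (4872/4855) = 92245/4872.
2.25³ = 11.390625 falls short of 92245/4872 but 2.25⁴ = 25.62890625 reaches it, so n = 4.

4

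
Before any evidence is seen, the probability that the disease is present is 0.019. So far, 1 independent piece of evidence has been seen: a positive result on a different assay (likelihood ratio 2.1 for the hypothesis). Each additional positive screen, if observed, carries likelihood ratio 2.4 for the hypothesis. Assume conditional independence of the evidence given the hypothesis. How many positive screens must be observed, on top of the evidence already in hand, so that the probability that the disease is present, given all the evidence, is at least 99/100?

Prior odds = 0.019/0.981 = 19/981.
Bayes factor of the evidence already in hand = 2.1.
Odds after that evidence = (19/981) × 2.1 = 133/3270.
Target odds = 0.99/0.01 = 99.
Need 2.4ⁿ ≥ 99 ÷ (133/3270) = 323730/133.
2.4⁸ = 429981696/390625 falls short of 323730/133 but 2.4⁹ ≈2641.81 reaches it, so n = 9.

9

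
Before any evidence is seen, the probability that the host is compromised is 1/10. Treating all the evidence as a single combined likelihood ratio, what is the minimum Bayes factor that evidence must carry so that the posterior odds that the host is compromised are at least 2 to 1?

18

Prior odds = 0.1/0.9 = 1/9.
Target odds = 2.
Required Bayes factor = 2 ÷ (1/9) = 18.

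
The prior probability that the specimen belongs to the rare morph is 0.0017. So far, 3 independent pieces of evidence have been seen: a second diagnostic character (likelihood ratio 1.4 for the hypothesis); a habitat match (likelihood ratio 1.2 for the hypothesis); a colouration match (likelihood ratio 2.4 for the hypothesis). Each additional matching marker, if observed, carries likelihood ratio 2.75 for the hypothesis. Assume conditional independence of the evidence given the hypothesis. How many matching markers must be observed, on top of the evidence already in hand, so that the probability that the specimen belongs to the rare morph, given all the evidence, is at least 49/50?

Prior odds = 0.0017/0.9983 = 17/9983.
Combined Bayes factor of the evidence already in hand = 1.4 × 1.2 × 2.4 = 4.032.
Odds after that evidence = (17/9983) × 4.032 = 8568/1247875.
Target odds = 0.98/0.02 = 49.
Need 2.75ⁿ ≥ 49 ÷ (8568/1247875) = 8735125/1224.
2.75⁸ = 214358881/65536 falls short of 8735125/1224 but 2.75⁹ ≈8994.86 reaches it, so n = 9.

9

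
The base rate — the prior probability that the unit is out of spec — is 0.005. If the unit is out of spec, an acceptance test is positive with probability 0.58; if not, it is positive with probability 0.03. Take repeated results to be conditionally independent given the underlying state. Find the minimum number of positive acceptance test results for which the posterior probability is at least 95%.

3

Prior odds: 0.005 ÷ 0.995 = 1/199.
Likelihood ratio of a positive = 0.58/0.03 = 58/3.
Target odds: 0.95 ÷ 0.05 = 19.
Require (58/3)ⁿ ≥ 19 ÷ (1/199) = 3781.
(58/3)² = 3364/9 falls short of 3781 but (58/3)³ = 195112/27 reaches it, so n = 3.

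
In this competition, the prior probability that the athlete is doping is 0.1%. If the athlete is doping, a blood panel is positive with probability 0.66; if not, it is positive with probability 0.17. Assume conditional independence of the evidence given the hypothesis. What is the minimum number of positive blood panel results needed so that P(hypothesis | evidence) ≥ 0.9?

Prior odds = 0.001/0.999 = 1/999.
Likelihood ratio of a positive = 0.66/0.17 = 66/17.
Target odds: 0.9 ÷ 0.1 = 9.
Require (66/17)ⁿ ≥ 9 ÷ (1/999) = 8991.
(66/17)⁶ ≈3424.29 falls short of 8991 but (66/17)⁷ ≈13294.3 reaches it, so n = 7.

7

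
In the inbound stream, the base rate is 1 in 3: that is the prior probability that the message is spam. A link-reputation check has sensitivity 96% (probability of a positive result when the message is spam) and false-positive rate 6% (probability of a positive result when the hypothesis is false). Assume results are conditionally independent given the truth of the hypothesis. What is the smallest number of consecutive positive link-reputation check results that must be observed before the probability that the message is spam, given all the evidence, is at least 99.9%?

Prior odds = (1/3)/(2/3) = 0.5.
Likelihood ratio of a positive result = 0.96/0.06 = 16.
Target posterior odds = 0.999/0.001 = 999.
Need 0.5 × 16ⁿ ≥ 999, i.e. 16ⁿ ≥ 1998.
16² = 256 falls short of 1998 but 16³ = 4096 reaches it, so n = 3.

3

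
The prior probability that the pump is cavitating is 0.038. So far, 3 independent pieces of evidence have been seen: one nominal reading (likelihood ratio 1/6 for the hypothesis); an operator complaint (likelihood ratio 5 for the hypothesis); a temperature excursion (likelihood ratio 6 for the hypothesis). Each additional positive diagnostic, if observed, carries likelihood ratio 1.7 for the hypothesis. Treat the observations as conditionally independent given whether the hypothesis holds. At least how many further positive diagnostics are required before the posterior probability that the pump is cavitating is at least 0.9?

Prior odds = 0.038/0.962 = 19/481.
Combined Bayes factor of the evidence already in hand = (1/6) × 5 × 6 = 5.
Odds after that evidence = (19/481) × 5 = 95/481.
Target odds = 0.9/0.1 = 9.
Need 1.7ⁿ ≥ 9 ÷ (95/481) = 4329/95.
1.7⁷ = 410338673/10000000 falls short of 4329/95 but 1.7⁸ ≈69.7576 reaches it, so n = 8.

8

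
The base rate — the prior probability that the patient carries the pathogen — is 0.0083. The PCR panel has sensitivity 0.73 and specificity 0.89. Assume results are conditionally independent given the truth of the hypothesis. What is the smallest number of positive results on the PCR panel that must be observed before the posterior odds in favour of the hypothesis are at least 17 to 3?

4

Prior odds = 0.0083/0.9917 = 83/9917.
False-positive rate = 1 − 0.89 = 0.11; likelihood ratio of a positive = 0.73/0.11 = 73/11.
Target odds = 17/3.
Need (83/9917) × (73/11)ⁿ ≥ 17/3, i.e. (73/11)ⁿ ≥ 168589/249.
(73/11)³ = 389017/1331 falls short of 168589/249 but (73/11)⁴ = 28398241/14641 reaches it, so n = 4.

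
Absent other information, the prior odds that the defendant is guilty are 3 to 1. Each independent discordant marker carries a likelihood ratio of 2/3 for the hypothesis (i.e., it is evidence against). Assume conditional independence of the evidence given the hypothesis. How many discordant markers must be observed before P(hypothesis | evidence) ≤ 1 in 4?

Prior odds = 3.
Likelihood ratio per discordant marker = 2/3.
Target odds: 0.25 ÷ 0.75 = 1/3.
Require (2/3)ⁿ ≤ 1/3 ÷ 3 = 1/9.
(2/3)⁵ = 32/243 is still above 1/9 but (2/3)⁶ = 64/729 is at or below it, so n = 6.

6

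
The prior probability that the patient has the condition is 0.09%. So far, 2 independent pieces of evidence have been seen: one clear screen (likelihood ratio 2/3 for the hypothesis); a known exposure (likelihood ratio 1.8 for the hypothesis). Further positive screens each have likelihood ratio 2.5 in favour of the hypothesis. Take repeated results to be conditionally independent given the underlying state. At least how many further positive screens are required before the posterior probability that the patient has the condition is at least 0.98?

12

Prior odds = 0.0009/0.9991 = 9/9991.
Combined Bayes factor of the evidence already in hand = (2/3) × 1.8 = 1.2.
Odds after that evidence = (9/9991) × 1.2 = 54/49955.
Target odds = 0.98/0.02 = 49.
Need 2.5ⁿ ≥ 49 ÷ (54/49955) = 2447795/54.
2.5¹¹ = 48828125/2048 falls short of 2447795/54 but 2.5¹² = 244140625/4096 reaches it, so n = 12.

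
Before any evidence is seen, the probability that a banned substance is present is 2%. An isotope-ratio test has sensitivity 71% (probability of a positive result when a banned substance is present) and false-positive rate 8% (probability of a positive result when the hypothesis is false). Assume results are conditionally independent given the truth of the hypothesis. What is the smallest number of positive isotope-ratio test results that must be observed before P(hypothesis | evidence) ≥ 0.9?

Prior odds: 0.02 ÷ 0.98 = 1/49.
Likelihood ratio of a positive result = 0.71/0.08 = 8.875.
Target odds: 0.9 ÷ 0.1 = 9.
Require 8.875ⁿ ≥ 9 ÷ (1/49) = 441.
8.875² = 78.765625 falls short of 441 but 8.875³ = 357911/512 reaches it, so n = 3.

3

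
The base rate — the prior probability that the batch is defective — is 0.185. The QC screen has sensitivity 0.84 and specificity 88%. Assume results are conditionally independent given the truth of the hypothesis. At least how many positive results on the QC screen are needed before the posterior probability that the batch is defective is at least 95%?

3

Prior odds = 0.185/0.815 = 37/163.
False-positive rate = 1 − 0.88 = 0.12; likelihood ratio of a positive = 0.84/0.12 = 7.
Target posterior odds = 0.95/0.05 = 19.
Require 7ⁿ ≥ 19 ÷ (37/163) = 3097/37.
7² = 49 falls short of 3097/37 but 7³ = 343 reaches it, so n = 3.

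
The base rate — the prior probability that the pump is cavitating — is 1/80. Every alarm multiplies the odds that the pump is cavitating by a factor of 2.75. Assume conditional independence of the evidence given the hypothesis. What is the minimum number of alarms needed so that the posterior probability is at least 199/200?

10

Prior odds: 0.0125 ÷ 0.9875 = 1/79.
Likelihood ratio per alarm = 2.75.
Target posterior odds = 0.995/0.005 = 199.
Need (1/79) × 2.75ⁿ ≥ 199, i.e. 2.75ⁿ ≥ 15721.
2.75⁹ ≈8994.86 falls short of 15721 but 2.75¹⁰ ≈24735.9 reaches it, so n = 10.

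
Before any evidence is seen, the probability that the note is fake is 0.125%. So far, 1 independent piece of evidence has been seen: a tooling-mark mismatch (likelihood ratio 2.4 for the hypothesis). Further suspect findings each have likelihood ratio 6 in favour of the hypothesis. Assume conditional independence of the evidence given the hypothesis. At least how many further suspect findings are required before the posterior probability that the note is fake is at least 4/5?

5

Prior odds = 0.00125/0.99875 = 1/799.
Bayes factor of the evidence already in hand = 2.4.
Odds after that evidence = (1/799) × 2.4 = 12/3995.
Target odds = 0.8/0.2 = 4.
Need 6ⁿ ≥ 4 ÷ (12/3995) = 3995/3.
6⁴ = 1296 falls short of 3995/3 but 6⁵ = 7776 reaches it, so n = 5.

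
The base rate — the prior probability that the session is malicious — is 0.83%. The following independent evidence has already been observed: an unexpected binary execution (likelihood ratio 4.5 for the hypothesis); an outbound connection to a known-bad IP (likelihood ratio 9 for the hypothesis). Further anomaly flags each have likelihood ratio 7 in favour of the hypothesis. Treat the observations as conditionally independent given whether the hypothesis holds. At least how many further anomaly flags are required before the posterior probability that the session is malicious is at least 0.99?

3

Prior odds = 0.0083/0.9917 = 83/9917.
Combined Bayes factor of the evidence already in hand = 4.5 × 9 = 40.5.
Odds after that evidence = (83/9917) × 40.5 = 6723/19834.
Target odds = 0.99/0.01 = 99.
Need 7ⁿ ≥ 99 ÷ (6723/19834) = 218174/747.
7² = 49 falls short of 218174/747 but 7³ = 343 reaches it, so n = 3.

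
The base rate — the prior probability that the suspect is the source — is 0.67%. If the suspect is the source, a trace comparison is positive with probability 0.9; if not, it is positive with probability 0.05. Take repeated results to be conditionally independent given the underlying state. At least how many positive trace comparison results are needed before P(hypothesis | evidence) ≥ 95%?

3

Prior odds = 0.0067/0.9933 = 67/9933.
Likelihood ratio of a positive = 0.9/0.05 = 18.
Target odds: 0.95 ÷ 0.05 = 19.
Require 18ⁿ ≥ 19 ÷ (67/9933) = 188727/67.
18² = 324 falls short of 188727/67 but 18³ = 5832 reaches it, so n = 3.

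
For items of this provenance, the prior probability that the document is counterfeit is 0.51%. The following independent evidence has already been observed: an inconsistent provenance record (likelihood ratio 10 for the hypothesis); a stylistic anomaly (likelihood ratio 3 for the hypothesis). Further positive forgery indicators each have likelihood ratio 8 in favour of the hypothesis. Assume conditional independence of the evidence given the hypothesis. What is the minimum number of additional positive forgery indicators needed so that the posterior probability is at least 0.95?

3

Prior odds = 0.0051/0.9949 = 51/9949.
Combined Bayes factor of the evidence already in hand = 10 × 3 = 30.
Odds after that evidence = (51/9949) × 30 = 1530/9949.
Target odds = 0.95/0.05 = 19.
Need 8ⁿ ≥ 19 ÷ (1530/9949) = 189031/1530.
8² = 64 falls short of 189031/1530 but 8³ = 512 reaches it, so n = 3.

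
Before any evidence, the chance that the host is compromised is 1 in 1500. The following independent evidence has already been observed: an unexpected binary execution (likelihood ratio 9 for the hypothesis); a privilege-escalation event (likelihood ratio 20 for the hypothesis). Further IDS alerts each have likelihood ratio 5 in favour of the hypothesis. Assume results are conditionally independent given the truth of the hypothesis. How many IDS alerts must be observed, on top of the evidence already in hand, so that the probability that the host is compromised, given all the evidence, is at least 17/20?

Prior odds = (1/1500)/(1499/1500) = 1/1499.
Combined Bayes factor of the evidence already in hand = 9 × 20 = 180.
Odds after that evidence = (1/1499) × 180 = 180/1499.
Target odds = 0.85/0.15 = 17/3.
Need 5ⁿ ≥ 17/3 ÷ (180/1499) = 25483/540.
5² = 25 falls short of 25483/540 but 5³ = 125 reaches it, so n = 3.

3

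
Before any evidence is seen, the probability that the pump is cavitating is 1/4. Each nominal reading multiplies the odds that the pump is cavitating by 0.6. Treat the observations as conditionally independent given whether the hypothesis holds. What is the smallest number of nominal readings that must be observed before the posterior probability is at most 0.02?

6

Prior odds: 0.25 ÷ 0.75 = 1/3.
Likelihood ratio per nominal reading = 0.6.
Target odds: 0.02 ÷ 0.98 = 1/49.
Require 0.6ⁿ ≤ 1/49 ÷ (1/3) = 3/49.
0.6⁵ = 0.07776 is still above 3/49 but 0.6⁶ = 729/15625 is at or below it, so n = 6.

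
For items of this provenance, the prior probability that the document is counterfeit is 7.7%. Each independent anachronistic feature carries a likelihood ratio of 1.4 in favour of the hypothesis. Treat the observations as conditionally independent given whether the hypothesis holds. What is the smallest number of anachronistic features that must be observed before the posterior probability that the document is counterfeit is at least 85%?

Prior odds = 0.077/0.923 = 77/923.
Likelihood ratio per anachronistic feature = 1.4.
Target odds: 0.85 ÷ 0.15 = 17/3.
Require 1.4ⁿ ≥ 17/3 ÷ (77/923) = 15691/231.
1.4¹² ≈56.6939 falls short of 15691/231 but 1.4¹³ ≈79.3715 reaches it, so n = 13.

13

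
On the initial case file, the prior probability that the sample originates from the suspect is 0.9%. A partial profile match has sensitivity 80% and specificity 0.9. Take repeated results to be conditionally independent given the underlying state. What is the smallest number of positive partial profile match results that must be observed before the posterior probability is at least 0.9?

Prior odds: 0.009 ÷ 0.991 = 9/991.
False-positive rate = 1 − 0.9 = 0.1; likelihood ratio of a positive = 0.8/0.1 = 8.
Target posterior odds = 0.9/0.1 = 9.
Require 8ⁿ ≥ 9 ÷ (9/991) = 991.
8³ = 512 falls short of 991 but 8⁴ = 4096 reaches it, so n = 4.

4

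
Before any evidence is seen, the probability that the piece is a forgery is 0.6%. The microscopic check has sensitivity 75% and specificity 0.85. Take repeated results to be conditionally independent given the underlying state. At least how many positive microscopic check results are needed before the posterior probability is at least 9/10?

5

Prior odds: 0.006 ÷ 0.994 = 3/497.
False-positive rate = 1 − 0.85 = 0.15; likelihood ratio of a positive = 0.75/0.15 = 5.
Target posterior odds = 0.9/0.1 = 9.
Need (3/497) × 5ⁿ ≥ 9, i.e. 5ⁿ ≥ 1491.
5⁴ = 625 falls short of 1491 but 5⁵ = 3125 reaches it, so n = 5.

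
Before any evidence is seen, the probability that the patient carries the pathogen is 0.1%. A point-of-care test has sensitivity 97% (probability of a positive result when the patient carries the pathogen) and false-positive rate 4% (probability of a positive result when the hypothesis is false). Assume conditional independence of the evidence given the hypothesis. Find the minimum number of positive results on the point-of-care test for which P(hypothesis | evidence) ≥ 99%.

Prior odds = 0.001/0.999 = 1/999.
Likelihood ratio of a positive result = 0.97/0.04 = 24.25.
Target odds: 0.99 ÷ 0.01 = 99.
Require 24.25ⁿ ≥ 99 ÷ (1/999) = 98901.
24.25³ = 912673/64 falls short of 98901 but 24.25⁴ = 88529281/256 reaches it, so n = 4.

4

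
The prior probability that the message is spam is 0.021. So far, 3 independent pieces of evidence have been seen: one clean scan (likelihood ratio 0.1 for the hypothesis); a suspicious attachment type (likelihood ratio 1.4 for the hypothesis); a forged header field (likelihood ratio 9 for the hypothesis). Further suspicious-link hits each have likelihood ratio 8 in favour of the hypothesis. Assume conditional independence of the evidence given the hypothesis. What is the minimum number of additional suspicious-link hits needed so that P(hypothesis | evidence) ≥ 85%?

Prior odds = 0.021/0.979 = 21/979.
Combined Bayes factor of the evidence already in hand = 0.1 × 1.4 × 9 = 1.26.
Odds after that evidence = (21/979) × 1.26 = 1323/48950.
Target odds = 0.85/0.15 = 17/3.
Need 8ⁿ ≥ 17/3 ÷ (1323/48950) = 832150/3969.
8² = 64 falls short of 832150/3969 but 8³ = 512 reaches it, so n = 3.

3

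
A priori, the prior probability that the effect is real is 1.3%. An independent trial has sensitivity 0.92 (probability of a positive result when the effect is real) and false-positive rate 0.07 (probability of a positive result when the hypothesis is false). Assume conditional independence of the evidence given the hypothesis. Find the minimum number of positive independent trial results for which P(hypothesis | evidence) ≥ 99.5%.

Prior odds: 0.013 ÷ 0.987 = 13/987.
Likelihood ratio of a positive result = 0.92/0.07 = 92/7.
Target odds: 0.995 ÷ 0.005 = 199.
Need (13/987) × (92/7)ⁿ ≥ 199, i.e. (92/7)ⁿ ≥ 196413/13.
(92/7)³ = 778688/343 falls short of 196413/13 but (92/7)⁴ = 71639296/2401 reaches it, so n = 4.

4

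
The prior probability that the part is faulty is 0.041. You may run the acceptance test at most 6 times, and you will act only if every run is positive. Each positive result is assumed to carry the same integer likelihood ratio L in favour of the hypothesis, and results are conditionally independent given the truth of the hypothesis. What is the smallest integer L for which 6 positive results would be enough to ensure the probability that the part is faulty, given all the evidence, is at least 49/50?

4

Prior odds = 0.041/0.959 = 41/959.
Target odds = 0.98/0.02 = 49.
Need L⁶ ≥ 49 ÷ (41/959) = 46991/41.
3⁶ = 729 < 46991/41 ≤ 4096 = 4⁶, so L = 4.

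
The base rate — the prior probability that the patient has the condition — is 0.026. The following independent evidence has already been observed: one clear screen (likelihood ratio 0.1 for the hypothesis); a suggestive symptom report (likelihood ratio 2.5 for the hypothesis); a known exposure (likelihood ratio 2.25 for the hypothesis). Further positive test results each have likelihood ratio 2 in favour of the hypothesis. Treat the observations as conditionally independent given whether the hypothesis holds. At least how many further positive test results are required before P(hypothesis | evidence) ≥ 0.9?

10

Prior odds = 0.026/0.974 = 13/487.
Combined Bayes factor of the evidence already in hand = 0.1 × 2.5 × 2.25 = 0.5625.
Odds after that evidence = (13/487) × 0.5625 = 117/7792.
Target odds = 0.9/0.1 = 9.
Need 2ⁿ ≥ 9 ÷ (117/7792) = 7792/13.
2⁹ = 512 falls short of 7792/13 but 2¹⁰ = 1024 reaches it, so n = 10.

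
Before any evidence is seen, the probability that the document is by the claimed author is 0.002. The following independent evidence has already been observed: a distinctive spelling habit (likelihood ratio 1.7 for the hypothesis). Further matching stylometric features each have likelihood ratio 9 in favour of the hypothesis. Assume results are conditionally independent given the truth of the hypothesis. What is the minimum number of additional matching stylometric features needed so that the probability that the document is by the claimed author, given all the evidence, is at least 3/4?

4

Prior odds = 0.002/0.998 = 1/499.
Bayes factor of the evidence already in hand = 1.7.
Odds after that evidence = (1/499) × 1.7 = 17/4990.
Target odds = 0.75/0.25 = 3.
Need 9ⁿ ≥ 3 ÷ (17/4990) = 14970/17.
9³ = 729 falls short of 14970/17 but 9⁴ = 6561 reaches it, so n = 4.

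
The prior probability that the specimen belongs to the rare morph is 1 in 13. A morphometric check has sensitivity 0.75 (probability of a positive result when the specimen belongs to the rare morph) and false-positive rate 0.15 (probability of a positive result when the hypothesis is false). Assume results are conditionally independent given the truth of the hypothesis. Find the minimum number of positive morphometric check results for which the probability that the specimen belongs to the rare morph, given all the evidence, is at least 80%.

3

Prior odds: (1/13) ÷ (12/13) = 1/12.
Likelihood ratio of a positive result = 0.75/0.15 = 5.
Target odds: 0.8 ÷ 0.2 = 4.
Require 5ⁿ ≥ 4 ÷ (1/12) = 48.
5² = 25 falls short of 48 but 5³ = 125 reaches it, so n = 3.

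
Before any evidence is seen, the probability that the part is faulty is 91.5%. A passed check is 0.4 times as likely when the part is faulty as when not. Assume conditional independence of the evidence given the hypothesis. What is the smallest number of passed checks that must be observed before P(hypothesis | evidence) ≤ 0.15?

5

Prior odds = 0.915/0.085 = 183/17.
Likelihood ratio per passed check = 0.4.
Target posterior odds = 0.15/0.85 = 3/17.
Need (183/17) × 0.4ⁿ ≤ 3/17, i.e. 0.4ⁿ ≤ 1/61.
0.4⁴ = 0.0256 is still above 1/61 but 0.4⁵ = 0.01024 is at or below it, so n = 5.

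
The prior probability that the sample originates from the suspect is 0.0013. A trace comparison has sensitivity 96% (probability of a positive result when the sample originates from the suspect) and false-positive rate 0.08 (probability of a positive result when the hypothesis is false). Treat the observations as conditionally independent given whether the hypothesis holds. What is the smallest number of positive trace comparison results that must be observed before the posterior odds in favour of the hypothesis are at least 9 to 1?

Prior odds = 0.0013/0.9987 = 13/9987.
Likelihood ratio of a positive result = 0.96/0.08 = 12.
Target odds = 9.
Require 12ⁿ ≥ 9 ÷ (13/9987) = 89883/13.
12³ = 1728 falls short of 89883/13 but 12⁴ = 20736 reaches it, so n = 4.

4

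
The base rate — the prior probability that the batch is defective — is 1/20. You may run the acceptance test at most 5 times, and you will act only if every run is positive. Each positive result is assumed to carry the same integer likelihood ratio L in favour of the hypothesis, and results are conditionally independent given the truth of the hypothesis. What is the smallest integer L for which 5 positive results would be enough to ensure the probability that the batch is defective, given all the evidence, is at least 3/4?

3

Prior odds = 0.05/0.95 = 1/19.
Target odds = 0.75/0.25 = 3.
Need L⁵ ≥ 3 ÷ (1/19) = 57.
2⁵ = 32 < 57 ≤ 243 = 3⁵, so L = 3.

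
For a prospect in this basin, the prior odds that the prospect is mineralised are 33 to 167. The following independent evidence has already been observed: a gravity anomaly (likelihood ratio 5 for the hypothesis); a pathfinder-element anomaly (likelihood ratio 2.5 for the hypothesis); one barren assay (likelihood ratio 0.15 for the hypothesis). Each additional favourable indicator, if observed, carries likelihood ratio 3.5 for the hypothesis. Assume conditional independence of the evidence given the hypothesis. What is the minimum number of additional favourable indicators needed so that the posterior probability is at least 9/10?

Prior odds = 33/167.
Combined Bayes factor of the evidence already in hand = 5 × 2.5 × 0.15 = 1.875.
Odds after that evidence = (33/167) × 1.875 = 495/1336.
Target odds = 0.9/0.1 = 9.
Need 3.5ⁿ ≥ 9 ÷ (495/1336) = 1336/55.
3.5² = 12.25 falls short of 1336/55 but 3.5³ = 42.875 reaches it, so n = 3.

3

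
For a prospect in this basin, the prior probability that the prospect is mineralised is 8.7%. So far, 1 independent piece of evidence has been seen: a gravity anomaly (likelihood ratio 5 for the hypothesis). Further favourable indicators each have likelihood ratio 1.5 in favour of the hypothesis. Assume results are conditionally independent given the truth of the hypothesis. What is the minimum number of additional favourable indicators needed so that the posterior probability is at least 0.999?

Prior odds = 0.087/0.913 = 87/913.
Bayes factor of the evidence already in hand = 5.
Odds after that evidence = (87/913) × 5 = 435/913.
Target odds = 0.999/0.001 = 999.
Need 1.5ⁿ ≥ 999 ÷ (435/913) = 304029/145.
1.5¹⁸ = 387420489/262144 falls short of 304029/145 but 1.5¹⁹ ≈2216.84 reaches it, so n = 19.

19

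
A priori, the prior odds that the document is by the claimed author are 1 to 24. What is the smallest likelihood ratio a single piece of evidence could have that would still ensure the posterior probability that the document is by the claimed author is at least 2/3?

Prior odds = 1/24.
Target odds = (2/3)/(1/3) = 2.
Required Bayes factor = 2 ÷ (1/24) = 48.

48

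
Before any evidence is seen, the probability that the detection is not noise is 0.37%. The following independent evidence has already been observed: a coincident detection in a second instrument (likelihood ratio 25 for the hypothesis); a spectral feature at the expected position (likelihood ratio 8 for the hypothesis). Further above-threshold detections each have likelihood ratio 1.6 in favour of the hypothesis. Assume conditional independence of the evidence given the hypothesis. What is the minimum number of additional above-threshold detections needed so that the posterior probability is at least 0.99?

11

Prior odds = 0.0037/0.9963 = 37/9963.
Combined Bayes factor of the evidence already in hand = 25 × 8 = 200.
Odds after that evidence = (37/9963) × 200 = 7400/9963.
Target odds = 0.99/0.01 = 99.
Need 1.6ⁿ ≥ 99 ÷ (7400/9963) = 986337/7400.
1.6¹⁰ ≈109.951 falls short of 986337/7400 but 1.6¹¹ ≈175.922 reaches it, so n = 11.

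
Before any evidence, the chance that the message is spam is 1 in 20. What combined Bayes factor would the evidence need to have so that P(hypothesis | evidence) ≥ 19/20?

361

Prior odds = 0.05/0.95 = 1/19.
Target odds = 0.95/0.05 = 19.
Required Bayes factor = 19 ÷ (1/19) = 361.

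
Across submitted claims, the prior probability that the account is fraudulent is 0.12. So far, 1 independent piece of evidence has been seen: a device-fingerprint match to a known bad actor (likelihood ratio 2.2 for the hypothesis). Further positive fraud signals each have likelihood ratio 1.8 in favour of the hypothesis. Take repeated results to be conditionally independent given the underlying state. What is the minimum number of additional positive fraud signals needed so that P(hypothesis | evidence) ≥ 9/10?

Prior odds = 0.12/0.88 = 3/22.
Bayes factor of the evidence already in hand = 2.2.
Odds after that evidence = (3/22) × 2.2 = 0.3.
Target odds = 0.9/0.1 = 9.
Need 1.8ⁿ ≥ 9 ÷ 0.3 = 30.
1.8⁵ = 18.89568 falls short of 30 but 1.8⁶ = 531441/15625 reaches it, so n = 6.

6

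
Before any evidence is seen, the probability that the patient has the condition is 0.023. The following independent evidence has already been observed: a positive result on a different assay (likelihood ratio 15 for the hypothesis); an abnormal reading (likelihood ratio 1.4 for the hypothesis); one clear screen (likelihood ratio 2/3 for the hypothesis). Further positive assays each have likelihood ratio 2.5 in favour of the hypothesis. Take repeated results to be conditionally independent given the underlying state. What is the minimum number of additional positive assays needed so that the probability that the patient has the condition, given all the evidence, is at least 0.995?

Prior odds = 0.023/0.977 = 23/977.
Combined Bayes factor of the evidence already in hand = 15 × 1.4 × (2/3) = 14.
Odds after that evidence = (23/977) × 14 = 322/977.
Target odds = 0.995/0.005 = 199.
Need 2.5ⁿ ≥ 199 ÷ (322/977) = 194423/322.
2.5⁶ = 244.140625 falls short of 194423/322 but 2.5⁷ = 610.3515625 reaches it, so n = 7.

7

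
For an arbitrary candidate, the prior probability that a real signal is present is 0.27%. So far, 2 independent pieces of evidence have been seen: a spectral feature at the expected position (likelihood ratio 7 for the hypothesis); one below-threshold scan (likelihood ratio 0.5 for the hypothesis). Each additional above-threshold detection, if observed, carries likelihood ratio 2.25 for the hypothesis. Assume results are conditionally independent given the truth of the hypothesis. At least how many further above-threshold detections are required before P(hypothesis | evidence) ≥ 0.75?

Prior odds = 0.0027/0.9973 = 27/9973.
Combined Bayes factor of the evidence already in hand = 7 × 0.5 = 3.5.
Odds after that evidence = (27/9973) × 3.5 = 189/19946.
Target odds = 0.75/0.25 = 3.
Need 2.25ⁿ ≥ 3 ÷ (189/19946) = 19946/63.
2.25⁷ = 4782969/16384 falls short of 19946/63 but 2.25⁸ = 43046721/65536 reaches it, so n = 8.

8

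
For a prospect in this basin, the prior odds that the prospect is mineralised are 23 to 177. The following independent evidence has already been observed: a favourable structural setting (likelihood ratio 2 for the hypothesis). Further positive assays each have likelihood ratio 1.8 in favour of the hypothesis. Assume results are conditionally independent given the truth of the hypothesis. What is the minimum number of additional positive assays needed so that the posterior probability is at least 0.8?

Prior odds = 23/177.
Bayes factor of the evidence already in hand = 2.
Odds after that evidence = (23/177) × 2 = 46/177.
Target odds = 0.8/0.2 = 4.
Need 1.8ⁿ ≥ 4 ÷ (46/177) = 354/23.
1.8⁴ = 10.4976 falls short of 354/23 but 1.8⁵ = 18.89568 reaches it, so n = 5.

5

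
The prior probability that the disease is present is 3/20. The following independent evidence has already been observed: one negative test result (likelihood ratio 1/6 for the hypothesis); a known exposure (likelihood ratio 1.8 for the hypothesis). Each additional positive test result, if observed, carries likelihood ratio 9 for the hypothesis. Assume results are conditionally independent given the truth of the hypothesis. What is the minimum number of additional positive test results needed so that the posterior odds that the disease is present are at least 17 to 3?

Prior odds = 0.15/0.85 = 3/17.
Combined Bayes factor of the evidence already in hand = (1/6) × 1.8 = 0.3.
Odds after that evidence = (3/17) × 0.3 = 9/170.
Target odds = 17/3.
Need 9ⁿ ≥ 17/3 ÷ (9/170) = 2890/27.
9² = 81 falls short of 2890/27 but 9³ = 729 reaches it, so n = 3.

3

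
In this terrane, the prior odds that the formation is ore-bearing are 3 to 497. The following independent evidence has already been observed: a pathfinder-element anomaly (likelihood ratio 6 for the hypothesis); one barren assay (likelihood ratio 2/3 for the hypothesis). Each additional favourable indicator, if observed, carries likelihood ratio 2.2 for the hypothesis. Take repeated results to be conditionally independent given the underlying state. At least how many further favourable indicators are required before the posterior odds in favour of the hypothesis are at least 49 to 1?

Prior odds = 3/497.
Combined Bayes factor of the evidence already in hand = 6 × (2/3) = 4.
Odds after that evidence = (3/497) × 4 = 12/497.
Target odds = 49.
Need 2.2ⁿ ≥ 49 ÷ (12/497) = 24353/12.
2.2⁹ ≈1207.27 falls short of 24353/12 but 2.2¹⁰ ≈2655.99 reaches it, so n = 10.

10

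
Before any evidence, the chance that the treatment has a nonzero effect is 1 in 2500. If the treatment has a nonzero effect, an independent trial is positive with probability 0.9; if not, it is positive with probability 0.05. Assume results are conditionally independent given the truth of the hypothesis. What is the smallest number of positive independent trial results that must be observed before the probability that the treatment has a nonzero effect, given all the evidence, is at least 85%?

Prior odds: 0.0004 ÷ 0.9996 = 1/2499.
Likelihood ratio of a positive = 0.9/0.05 = 18.
Target posterior odds = 0.85/0.15 = 17/3.
Require 18ⁿ ≥ 17/3 ÷ (1/2499) = 14161.
18³ = 5832 falls short of 14161 but 18⁴ = 104976 reaches it, so n = 4.

4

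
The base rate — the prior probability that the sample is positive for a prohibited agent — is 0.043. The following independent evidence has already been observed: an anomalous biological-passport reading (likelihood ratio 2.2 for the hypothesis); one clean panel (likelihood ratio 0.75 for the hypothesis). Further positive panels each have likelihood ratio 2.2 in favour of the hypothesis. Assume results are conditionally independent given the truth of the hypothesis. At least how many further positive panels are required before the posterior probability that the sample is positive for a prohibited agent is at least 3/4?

Prior odds = 0.043/0.957 = 43/957.
Combined Bayes factor of the evidence already in hand = 2.2 × 0.75 = 1.65.
Odds after that evidence = (43/957) × 1.65 = 43/580.
Target odds = 0.75/0.25 = 3.
Need 2.2ⁿ ≥ 3 ÷ (43/580) = 1740/43.
2.2⁴ = 23.4256 falls short of 1740/43 but 2.2⁵ = 51.53632 reaches it, so n = 5.

5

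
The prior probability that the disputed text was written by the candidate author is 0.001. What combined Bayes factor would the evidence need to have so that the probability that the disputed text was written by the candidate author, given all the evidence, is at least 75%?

2997

Prior odds = 0.001/0.999 = 1/999.
Target odds = 0.75/0.25 = 3.
Required Bayes factor = 3 ÷ (1/999) = 2997.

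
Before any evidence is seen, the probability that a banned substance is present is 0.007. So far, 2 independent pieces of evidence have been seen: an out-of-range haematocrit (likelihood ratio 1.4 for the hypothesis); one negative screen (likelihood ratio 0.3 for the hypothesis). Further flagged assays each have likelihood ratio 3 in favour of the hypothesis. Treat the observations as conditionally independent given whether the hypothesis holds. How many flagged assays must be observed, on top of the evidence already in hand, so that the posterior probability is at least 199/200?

11

Prior odds = 0.007/0.993 = 7/993.
Combined Bayes factor of the evidence already in hand = 1.4 × 0.3 = 0.42.
Odds after that evidence = (7/993) × 0.42 = 49/16550.
Target odds = 0.995/0.005 = 199.
Need 3ⁿ ≥ 199 ÷ (49/16550) = 3293450/49.
3¹⁰ = 59049 falls short of 3293450/49 but 3¹¹ = 177147 reaches it, so n = 11.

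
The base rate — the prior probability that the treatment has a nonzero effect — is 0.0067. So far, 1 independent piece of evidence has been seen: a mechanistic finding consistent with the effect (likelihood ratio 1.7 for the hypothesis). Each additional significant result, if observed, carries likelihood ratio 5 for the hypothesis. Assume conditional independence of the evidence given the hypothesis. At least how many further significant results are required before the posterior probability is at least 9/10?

5

Prior odds = 0.0067/0.9933 = 67/9933.
Bayes factor of the evidence already in hand = 1.7.
Odds after that evidence = (67/9933) × 1.7 = 1139/99330.
Target odds = 0.9/0.1 = 9.
Need 5ⁿ ≥ 9 ÷ (1139/99330) = 893970/1139.
5⁴ = 625 falls short of 893970/1139 but 5⁵ = 3125 reaches it, so n = 5.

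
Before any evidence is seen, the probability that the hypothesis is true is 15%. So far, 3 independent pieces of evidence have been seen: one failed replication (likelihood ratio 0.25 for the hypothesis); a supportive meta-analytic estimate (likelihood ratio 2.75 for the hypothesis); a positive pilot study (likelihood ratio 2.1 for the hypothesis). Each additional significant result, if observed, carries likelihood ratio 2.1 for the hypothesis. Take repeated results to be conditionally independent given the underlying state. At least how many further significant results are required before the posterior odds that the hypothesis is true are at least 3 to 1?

4

Prior odds = 0.15/0.85 = 3/17.
Combined Bayes factor of the evidence already in hand = 0.25 × 2.75 × 2.1 = 1.44375.
Odds after that evidence = (3/17) × 1.44375 = 693/2720.
Target odds = 3.
Need 2.1ⁿ ≥ 3 ÷ (693/2720) = 2720/231.
2.1³ = 9.261 falls short of 2720/231 but 2.1⁴ = 19.4481 reaches it, so n = 4.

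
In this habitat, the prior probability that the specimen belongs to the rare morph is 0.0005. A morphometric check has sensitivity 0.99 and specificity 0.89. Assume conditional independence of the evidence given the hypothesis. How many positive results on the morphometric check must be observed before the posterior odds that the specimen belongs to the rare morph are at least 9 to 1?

5

Prior odds: 0.0005 ÷ 0.9995 = 1/1999.
False-positive rate = 1 − 0.89 = 0.11; likelihood ratio of a positive = 0.99/0.11 = 9.
Target odds = 9.
Need (1/1999) × 9ⁿ ≥ 9, i.e. 9ⁿ ≥ 17991.
9⁴ = 6561 falls short of 17991 but 9⁵ = 59049 reaches it, so n = 5.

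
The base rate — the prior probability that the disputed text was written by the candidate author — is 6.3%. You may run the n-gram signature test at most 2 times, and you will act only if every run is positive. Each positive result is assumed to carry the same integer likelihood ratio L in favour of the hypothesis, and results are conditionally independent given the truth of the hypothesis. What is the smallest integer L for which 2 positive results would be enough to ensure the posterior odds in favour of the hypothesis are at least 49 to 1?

Prior odds = 0.063/0.937 = 63/937.
Target odds = 49.
Need L² ≥ 49 ÷ (63/937) = 6559/9.
26² = 676 < 6559/9 ≤ 729 = 27², so L = 27.

27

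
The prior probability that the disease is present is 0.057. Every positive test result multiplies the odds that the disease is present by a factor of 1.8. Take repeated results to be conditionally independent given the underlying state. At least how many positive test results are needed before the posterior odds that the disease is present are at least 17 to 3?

8

Prior odds = 0.057/0.943 = 57/943.
Likelihood ratio per positive test result = 1.8.
Target odds = 17/3.
Require 1.8ⁿ ≥ 17/3 ÷ (57/943) = 16031/171.
1.8⁷ = 4782969/78125 falls short of 16031/171 but 1.8⁸ = 43046721/390625 reaches it, so n = 8.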